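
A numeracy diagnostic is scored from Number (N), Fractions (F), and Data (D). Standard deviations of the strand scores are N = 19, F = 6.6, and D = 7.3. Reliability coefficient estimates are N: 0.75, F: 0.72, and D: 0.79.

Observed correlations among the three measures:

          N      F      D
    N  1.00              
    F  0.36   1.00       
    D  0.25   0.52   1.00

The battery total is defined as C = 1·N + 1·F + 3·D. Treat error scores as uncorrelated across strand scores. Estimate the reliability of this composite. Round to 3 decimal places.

Var(C) = 19² + 6.6² + 3²·7.3² + 2·[19·6.6·0.36 + 3·19·7.3·0.25 + 3·6.6·7.3·0.52] = 884.17 + 448.66 = 1332.83.
Under uncorrelated errors the observed covariances equal the true-score covariances, so only the own-variance terms attenuate.
True-score variance = [19²·0.75 + 6.6²·0.72 + 3²·7.3²·0.79] + 448.66 = 681.005 + 448.66 = 1129.66.
Reliability = 1129.66 / 1332.83 = 0.848.

0.848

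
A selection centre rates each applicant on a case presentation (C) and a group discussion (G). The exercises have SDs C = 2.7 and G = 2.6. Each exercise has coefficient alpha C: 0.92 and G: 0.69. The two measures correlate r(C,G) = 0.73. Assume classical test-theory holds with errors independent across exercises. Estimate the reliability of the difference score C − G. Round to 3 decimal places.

Var(C−G) = 2.7² + 2.6² − 2·2.7·2.6·0.73 = 14.05 − 10.2492 = 3.8008.
Because errors are independent across components, Cov(Tᵢ,Tⱼ) = Cov(Xᵢ,Xⱼ); the off-diagonal part of the true-score variance is the same as above.
True-score variance = [2.7²·0.92 + 2.6²·0.69] − 10.2492 = 11.3712 − 10.2492 = 1.122.
Reliability = 1.122 / 3.8008 = 0.295.

0.295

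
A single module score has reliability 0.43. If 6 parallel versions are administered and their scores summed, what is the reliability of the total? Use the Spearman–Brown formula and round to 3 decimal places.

ρ_k = kρ / (1 + (k−1)ρ) = 6·0.43 / (1 + 5·0.43) = 2.580 / 3.150 = 0.819.

0.819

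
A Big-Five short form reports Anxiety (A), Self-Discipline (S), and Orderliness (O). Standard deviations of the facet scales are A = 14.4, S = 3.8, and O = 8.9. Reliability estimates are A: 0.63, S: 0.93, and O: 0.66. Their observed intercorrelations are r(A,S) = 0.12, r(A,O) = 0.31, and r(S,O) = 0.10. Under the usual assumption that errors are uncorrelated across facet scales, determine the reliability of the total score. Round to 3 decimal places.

0.739

Var(A+S+O) = 14.4² + 3.8² + 8.9² + 2·[14.4·3.8·0.12 + 14.4·8.9·0.31 + 3.8·8.9·0.10] = 301.01 + 99.356 = 400.366.
Because errors are independent across components, Cov(Tᵢ,Tⱼ) = Cov(Xᵢ,Xⱼ); the off-diagonal part of the true-score variance is the same as above.
True-score variance = [14.4²·0.63 + 3.8²·0.93 + 8.9²·0.66] + 99.356 = 196.345 + 99.356 = 295.701.
Reliability = 295.701 / 400.366 = 0.739.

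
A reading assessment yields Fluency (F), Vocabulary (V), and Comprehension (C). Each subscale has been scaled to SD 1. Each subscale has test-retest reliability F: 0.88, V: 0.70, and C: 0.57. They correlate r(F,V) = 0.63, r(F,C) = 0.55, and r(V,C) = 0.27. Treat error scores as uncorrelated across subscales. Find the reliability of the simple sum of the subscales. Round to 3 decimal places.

0.856

Var(F+V+C) = 3 + 2·[0.63 + 0.55 + 0.27] = 3 + 2.9 = 5.9.
With uncorrelated errors the cross-covariances are all true-score covariance, so they carry over unchanged; only the diagonal terms shrink to ρᵢσᵢ².
True-score variance = [0.88 + 0.70 + 0.57] + 2.9 = 2.15 + 2.9 = 5.05.
Reliability = 5.05 / 5.9 = 0.856.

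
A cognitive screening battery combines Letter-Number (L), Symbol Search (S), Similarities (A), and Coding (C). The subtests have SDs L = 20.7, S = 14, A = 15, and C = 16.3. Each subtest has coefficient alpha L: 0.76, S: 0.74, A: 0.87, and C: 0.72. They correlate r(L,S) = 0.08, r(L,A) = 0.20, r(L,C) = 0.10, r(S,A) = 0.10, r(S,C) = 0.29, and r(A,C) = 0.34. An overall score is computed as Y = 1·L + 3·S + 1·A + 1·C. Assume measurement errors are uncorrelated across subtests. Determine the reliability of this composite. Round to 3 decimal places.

0.820

Var(Y) = 20.7² + 3²·14² + 15² + 16.3² + 2·[3·20.7·14·0.08 + 20.7·15·0.20 + 20.7·16.3·0.10 + 3·14·15·0.10 + 3·14·16.3·0.29 + 15·16.3·0.34] = 2683.18 + 1020.11 = 3703.29.
Under uncorrelated errors the observed covariances equal the true-score covariances, so only the own-variance terms attenuate.
True-score variance = [20.7²·0.76 + 3²·14²·0.74 + 15²·0.87 + 16.3²·0.72] + 1020.11 = 2018.06 + 1020.11 = 3038.17.
Reliability = 3038.17 / 3703.29 = 0.820.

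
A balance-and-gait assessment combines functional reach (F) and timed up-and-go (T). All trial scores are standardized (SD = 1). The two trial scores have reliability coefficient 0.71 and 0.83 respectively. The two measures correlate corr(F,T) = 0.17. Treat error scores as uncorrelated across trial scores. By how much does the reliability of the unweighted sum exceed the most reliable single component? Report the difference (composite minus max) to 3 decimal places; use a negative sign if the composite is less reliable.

-0.027

Var(sum) = 2 + 0.34 = 2.34; true-score variance = 1.54 + 0.34 = 1.88; composite reliability = 0.8034.
Max component reliability = 0.8300.
Difference = 0.8034 − 0.8300 = -0.027.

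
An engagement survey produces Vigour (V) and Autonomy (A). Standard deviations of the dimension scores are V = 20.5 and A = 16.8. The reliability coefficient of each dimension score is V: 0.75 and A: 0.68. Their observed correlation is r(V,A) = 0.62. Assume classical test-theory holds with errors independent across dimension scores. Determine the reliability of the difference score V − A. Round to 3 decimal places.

Var(V−A) = 20.5² + 16.8² − 2·20.5·16.8·0.62 = 702.49 − 427.056 = 275.434.
Under uncorrelated errors the observed covariances equal the true-score covariances, so only the own-variance terms attenuate.
True-score variance = [20.5²·0.75 + 16.8²·0.68] − 427.056 = 507.111 − 427.056 = 80.0547.
Reliability = 80.0547 / 275.434 = 0.291.

0.291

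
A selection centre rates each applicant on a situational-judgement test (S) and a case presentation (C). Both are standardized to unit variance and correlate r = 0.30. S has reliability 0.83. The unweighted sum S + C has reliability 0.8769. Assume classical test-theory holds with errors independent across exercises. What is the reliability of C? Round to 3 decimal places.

0.850

Var(S+C) = 2 + 2·0.30 = 2.600.
True-score variance = ρ_S + ρ_C + 2·0.30, so 0.8769 = (0.83 + ρ_C + 0.60) / 2.600.
ρ_C = 0.8769·2.600 − 0.83 − 0.60 = 0.850.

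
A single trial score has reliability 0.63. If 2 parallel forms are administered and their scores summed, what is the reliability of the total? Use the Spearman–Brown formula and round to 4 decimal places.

ρ_k = kρ / (1 + (k−1)ρ) = 2·0.63 / (1 + 1·0.63) = 1.260 / 1.630 = 0.7730.

0.7730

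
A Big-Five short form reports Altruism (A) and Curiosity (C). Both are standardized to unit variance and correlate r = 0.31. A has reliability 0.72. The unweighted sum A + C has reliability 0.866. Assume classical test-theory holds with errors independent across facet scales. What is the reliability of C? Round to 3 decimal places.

0.929

Var(A+C) = 2 + 2·0.31 = 2.620.
True-score variance = ρ_A + ρ_C + 2·0.31, so 0.866 = (0.72 + ρ_C + 0.62) / 2.620.
ρ_C = 0.866·2.620 − 0.72 − 0.62 = 0.929.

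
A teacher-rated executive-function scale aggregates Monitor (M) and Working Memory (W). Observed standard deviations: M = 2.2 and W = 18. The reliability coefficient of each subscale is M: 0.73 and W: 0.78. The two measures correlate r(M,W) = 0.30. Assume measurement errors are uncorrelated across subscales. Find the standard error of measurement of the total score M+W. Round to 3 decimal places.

Var(total) = 328.84 + 23.76 = 352.6.
True-score variance = 256.253 + 23.76 = 280.013, so reliability = 0.7941.
Error variance = 352.6 − 280.013 = 72.5868; SEM = √72.5868 = 8.520.

8.520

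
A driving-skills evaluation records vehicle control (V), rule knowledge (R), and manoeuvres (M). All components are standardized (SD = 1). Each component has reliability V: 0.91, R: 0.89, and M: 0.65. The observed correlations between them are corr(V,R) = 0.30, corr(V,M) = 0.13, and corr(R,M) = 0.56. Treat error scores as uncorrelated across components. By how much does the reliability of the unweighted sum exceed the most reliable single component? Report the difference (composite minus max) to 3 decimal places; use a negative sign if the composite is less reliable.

-0.020

Var(sum) = 3 + 1.98 = 4.98; true-score variance = 2.45 + 1.98 = 4.43; composite reliability = 0.8896.
Max component reliability = 0.9100.
Difference = 0.8896 − 0.9100 = -0.020.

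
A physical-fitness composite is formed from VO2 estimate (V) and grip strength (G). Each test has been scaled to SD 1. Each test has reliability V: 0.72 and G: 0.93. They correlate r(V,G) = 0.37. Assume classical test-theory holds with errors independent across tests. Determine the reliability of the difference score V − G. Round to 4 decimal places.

0.7222

Var(V−G) = 1 + 1 − 2·0.37 = 2 − 0.74 = 1.26.
Under uncorrelated errors the observed covariances equal the true-score covariances, so only the own-variance terms attenuate.
True-score variance = [0.72 + 0.93] − 0.74 = 1.65 − 0.74 = 0.91.
Reliability = 0.91 / 1.26 = 0.7222.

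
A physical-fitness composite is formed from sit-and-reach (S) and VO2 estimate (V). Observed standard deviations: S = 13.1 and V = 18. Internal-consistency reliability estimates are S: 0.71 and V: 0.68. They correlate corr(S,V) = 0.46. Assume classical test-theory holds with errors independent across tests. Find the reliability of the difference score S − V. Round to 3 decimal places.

Var(S−V) = 13.1² + 18² − 2·13.1·18·0.46 = 495.61 − 216.936 = 278.674.
Because errors are independent across components, Cov(Tᵢ,Tⱼ) = Cov(Xᵢ,Xⱼ); the off-diagonal part of the true-score variance is the same as above.
True-score variance = [13.1²·0.71 + 18²·0.68] − 216.936 = 342.163 − 216.936 = 125.227.
Reliability = 125.227 / 278.674 = 0.449.

0.449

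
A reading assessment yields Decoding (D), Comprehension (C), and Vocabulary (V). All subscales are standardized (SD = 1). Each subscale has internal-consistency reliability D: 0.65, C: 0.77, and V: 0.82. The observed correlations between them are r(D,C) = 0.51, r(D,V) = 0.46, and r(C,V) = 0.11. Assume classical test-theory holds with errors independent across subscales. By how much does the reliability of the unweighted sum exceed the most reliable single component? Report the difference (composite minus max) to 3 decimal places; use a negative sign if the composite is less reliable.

0.033

Var(sum) = 3 + 2.16 = 5.16; true-score variance = 2.24 + 2.16 = 4.4; composite reliability = 0.8527.
Max component reliability = 0.8200.
Difference = 0.8527 − 0.8200 = 0.033.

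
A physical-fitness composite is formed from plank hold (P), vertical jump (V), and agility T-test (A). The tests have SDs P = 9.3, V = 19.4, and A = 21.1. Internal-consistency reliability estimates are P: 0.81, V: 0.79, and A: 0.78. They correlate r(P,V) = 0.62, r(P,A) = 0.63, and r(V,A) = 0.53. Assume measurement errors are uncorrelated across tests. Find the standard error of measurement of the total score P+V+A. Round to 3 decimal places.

Var(total) = 908.06 + 904.871 = 1812.93.
True-score variance = 714.645 + 904.871 = 1619.52, so reliability = 0.8933.
Error variance = 1812.93 − 1619.52 = 193.415; SEM = √193.415 = 13.907.

13.907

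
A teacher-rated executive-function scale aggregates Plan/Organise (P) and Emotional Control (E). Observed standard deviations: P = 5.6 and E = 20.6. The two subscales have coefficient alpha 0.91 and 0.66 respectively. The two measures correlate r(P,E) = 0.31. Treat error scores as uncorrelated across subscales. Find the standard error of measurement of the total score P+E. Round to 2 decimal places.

12.13

Var(total) = 455.72 + 71.5232 = 527.243.
True-score variance = 308.615 + 71.5232 = 380.138, so reliability = 0.7210.
Error variance = 527.243 − 380.138 = 147.105; SEM = √147.105 = 12.13.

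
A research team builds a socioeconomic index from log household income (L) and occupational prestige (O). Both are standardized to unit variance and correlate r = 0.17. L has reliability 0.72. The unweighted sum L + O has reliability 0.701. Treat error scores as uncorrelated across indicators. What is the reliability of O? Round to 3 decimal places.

0.580

Var(L+O) = 2 + 2·0.17 = 2.340.
True-score variance = ρ_L + ρ_O + 2·0.17, so 0.701 = (0.72 + ρ_O + 0.34) / 2.340.
ρ_O = 0.701·2.340 − 0.72 − 0.34 = 0.580.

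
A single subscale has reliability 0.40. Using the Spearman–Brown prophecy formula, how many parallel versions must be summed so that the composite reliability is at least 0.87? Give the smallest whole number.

11

k ≥ ρ*(1−ρ₁)/(ρ₁(1−ρ*)) = 0.87·0.60 / (0.40·0.13) = 10.038.
Smallest integer k = 11.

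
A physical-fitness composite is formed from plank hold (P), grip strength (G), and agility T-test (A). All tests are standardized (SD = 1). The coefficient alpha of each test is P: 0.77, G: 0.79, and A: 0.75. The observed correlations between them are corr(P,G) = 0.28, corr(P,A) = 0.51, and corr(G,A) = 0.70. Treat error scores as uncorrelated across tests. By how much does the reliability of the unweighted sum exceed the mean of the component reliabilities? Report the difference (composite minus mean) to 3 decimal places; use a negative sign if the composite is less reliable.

Var(sum) = 3 + 2.98 = 5.98; true-score variance = 2.31 + 2.98 = 5.29; composite reliability = 0.8846.
Mean component reliability = 0.7700.
Difference = 0.8846 − 0.7700 = 0.115.

0.115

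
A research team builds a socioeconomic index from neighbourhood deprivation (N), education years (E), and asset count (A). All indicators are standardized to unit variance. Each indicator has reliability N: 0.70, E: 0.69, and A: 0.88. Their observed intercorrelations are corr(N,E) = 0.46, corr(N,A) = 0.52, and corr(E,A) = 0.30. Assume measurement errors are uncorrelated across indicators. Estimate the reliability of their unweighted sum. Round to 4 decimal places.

0.8687

Var(N+E+A) = 3 + 2·[0.46 + 0.52 + 0.30] = 3 + 2.56 = 5.56.
Under uncorrelated errors the observed covariances equal the true-score covariances, so only the own-variance terms attenuate.
True-score variance = [0.70 + 0.69 + 0.88] + 2.56 = 2.27 + 2.56 = 4.83.
Reliability = 4.83 / 5.56 = 0.8687.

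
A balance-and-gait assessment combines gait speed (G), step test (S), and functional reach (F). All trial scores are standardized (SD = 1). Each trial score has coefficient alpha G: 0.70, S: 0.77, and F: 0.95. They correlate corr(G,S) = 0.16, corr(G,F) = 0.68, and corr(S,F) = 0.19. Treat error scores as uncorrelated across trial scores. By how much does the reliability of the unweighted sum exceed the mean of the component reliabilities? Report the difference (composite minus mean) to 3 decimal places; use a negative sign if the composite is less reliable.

Var(sum) = 3 + 2.06 = 5.06; true-score variance = 2.42 + 2.06 = 4.48; composite reliability = 0.8854.
Mean component reliability = 0.8067.
Difference = 0.8854 − 0.8067 = 0.079.

0.079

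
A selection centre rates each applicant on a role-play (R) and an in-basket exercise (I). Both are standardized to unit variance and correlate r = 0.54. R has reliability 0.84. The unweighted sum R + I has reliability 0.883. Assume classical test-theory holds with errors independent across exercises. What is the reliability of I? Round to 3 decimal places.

Var(R+I) = 2 + 2·0.54 = 3.080.
True-score variance = ρ_R + ρ_I + 2·0.54, so 0.883 = (0.84 + ρ_I + 1.08) / 3.080.
ρ_I = 0.883·3.080 − 0.84 − 1.08 = 0.800.

0.800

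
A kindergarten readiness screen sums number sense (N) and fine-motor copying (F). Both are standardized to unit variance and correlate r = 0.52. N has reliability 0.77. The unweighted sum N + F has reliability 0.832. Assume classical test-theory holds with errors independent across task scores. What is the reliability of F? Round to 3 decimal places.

Var(N+F) = 2 + 2·0.52 = 3.040.
True-score variance = ρ_N + ρ_F + 2·0.52, so 0.832 = (0.77 + ρ_F + 1.04) / 3.040.
ρ_F = 0.832·3.040 − 0.77 − 1.04 = 0.719.

0.719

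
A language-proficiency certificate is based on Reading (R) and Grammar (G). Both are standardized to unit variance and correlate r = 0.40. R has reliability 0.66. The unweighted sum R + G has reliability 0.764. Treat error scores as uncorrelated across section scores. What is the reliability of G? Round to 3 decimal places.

Var(R+G) = 2 + 2·0.40 = 2.800.
True-score variance = ρ_R + ρ_G + 2·0.40, so 0.764 = (0.66 + ρ_G + 0.80) / 2.800.
ρ_G = 0.764·2.800 − 0.66 − 0.80 = 0.679.

0.679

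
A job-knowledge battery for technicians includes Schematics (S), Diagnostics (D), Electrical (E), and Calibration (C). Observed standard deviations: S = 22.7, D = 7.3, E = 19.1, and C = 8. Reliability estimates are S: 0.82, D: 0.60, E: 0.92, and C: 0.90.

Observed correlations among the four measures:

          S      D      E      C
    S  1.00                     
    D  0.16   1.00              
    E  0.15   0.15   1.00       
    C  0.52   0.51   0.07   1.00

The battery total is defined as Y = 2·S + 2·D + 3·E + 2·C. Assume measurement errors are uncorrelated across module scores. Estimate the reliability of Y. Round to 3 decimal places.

0.909

Var(Y) = 2²·22.7² + 2²·7.3² + 3²·19.1² + 2²·8² + 2·[4·22.7·7.3·0.16 + 6·22.7·19.1·0.15 + 4·22.7·8·0.52 + 6·7.3·19.1·0.15 + 4·7.3·8·0.51 + 6·19.1·8·0.07] = 5813.61 + 2365.59 = 8179.2.
Under uncorrelated errors the observed covariances equal the true-score covariances, so only the own-variance terms attenuate.
True-score variance = [2²·22.7²·0.82 + 2²·7.3²·0.60 + 3²·19.1²·0.92 + 2²·8²·0.90] + 2365.59 = 5069.07 + 2365.59 = 7434.66.
Reliability = 7434.66 / 8179.2 = 0.909.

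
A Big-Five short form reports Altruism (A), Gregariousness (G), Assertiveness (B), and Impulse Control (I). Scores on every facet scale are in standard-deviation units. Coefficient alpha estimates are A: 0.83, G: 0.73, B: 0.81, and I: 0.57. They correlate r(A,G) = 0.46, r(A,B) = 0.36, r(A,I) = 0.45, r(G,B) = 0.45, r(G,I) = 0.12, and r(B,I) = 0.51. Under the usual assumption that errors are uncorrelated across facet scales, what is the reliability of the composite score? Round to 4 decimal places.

0.8782

Var(A+G+B+I) = 4 + 2·[0.46 + 0.36 + 0.45 + 0.45 + 0.12 + 0.51] = 4 + 4.7 = 8.7.
Because errors are independent across components, Cov(Tᵢ,Tⱼ) = Cov(Xᵢ,Xⱼ); the off-diagonal part of the true-score variance is the same as above.
True-score variance = [0.83 + 0.73 + 0.81 + 0.57] + 4.7 = 2.94 + 4.7 = 7.64.
Reliability = 7.64 / 8.7 = 0.8782.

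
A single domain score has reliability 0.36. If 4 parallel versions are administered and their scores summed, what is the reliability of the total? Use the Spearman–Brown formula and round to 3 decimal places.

0.692

ρ_k = kρ / (1 + (k−1)ρ) = 4·0.36 / (1 + 3·0.36) = 1.440 / 2.080 = 0.692.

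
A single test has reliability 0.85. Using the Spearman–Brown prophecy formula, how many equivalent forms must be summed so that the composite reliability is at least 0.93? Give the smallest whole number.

3

k ≥ ρ*(1−ρ₁)/(ρ₁(1−ρ*)) = 0.93·0.15 / (0.85·0.07) = 2.345.
Smallest integer k = 3.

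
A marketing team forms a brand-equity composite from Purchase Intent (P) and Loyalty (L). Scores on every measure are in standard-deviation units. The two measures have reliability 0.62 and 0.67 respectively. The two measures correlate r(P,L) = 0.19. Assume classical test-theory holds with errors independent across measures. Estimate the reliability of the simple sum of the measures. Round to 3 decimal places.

0.702

Var(P+L) = 2 + 2·[0.19] = 2 + 0.38 = 2.38.
Because errors are independent across components, Cov(Tᵢ,Tⱼ) = Cov(Xᵢ,Xⱼ); the off-diagonal part of the true-score variance is the same as above.
True-score variance = [0.62 + 0.67] + 0.38 = 1.29 + 0.38 = 1.67.
Reliability = 1.67 / 2.38 = 0.702.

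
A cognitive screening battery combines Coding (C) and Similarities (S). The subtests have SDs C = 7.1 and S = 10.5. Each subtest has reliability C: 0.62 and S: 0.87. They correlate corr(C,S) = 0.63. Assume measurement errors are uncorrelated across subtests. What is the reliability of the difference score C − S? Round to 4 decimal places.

0.4981

Var(C−S) = 7.1² + 10.5² − 2·7.1·10.5·0.63 = 160.66 − 93.933 = 66.727.
With uncorrelated errors the cross-covariances are all true-score covariance, so they carry over unchanged; only the diagonal terms shrink to ρᵢσᵢ².
True-score variance = [7.1²·0.62 + 10.5²·0.87] − 93.933 = 127.172 − 93.933 = 33.2387.
Reliability = 33.2387 / 66.727 = 0.4981.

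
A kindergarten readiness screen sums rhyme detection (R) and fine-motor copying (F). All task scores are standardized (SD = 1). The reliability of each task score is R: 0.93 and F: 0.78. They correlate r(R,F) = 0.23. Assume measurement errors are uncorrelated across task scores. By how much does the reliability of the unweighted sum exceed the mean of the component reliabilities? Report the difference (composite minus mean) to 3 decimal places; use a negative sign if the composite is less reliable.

Var(sum) = 2 + 0.46 = 2.46; true-score variance = 1.71 + 0.46 = 2.17; composite reliability = 0.8821.
Mean component reliability = 0.8550.
Difference = 0.8821 − 0.8550 = 0.027.

0.027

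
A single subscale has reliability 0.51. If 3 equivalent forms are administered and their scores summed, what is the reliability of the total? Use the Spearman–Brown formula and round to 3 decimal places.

ρ_k = kρ / (1 + (k−1)ρ) = 3·0.51 / (1 + 2·0.51) = 1.530 / 2.020 = 0.757.

0.757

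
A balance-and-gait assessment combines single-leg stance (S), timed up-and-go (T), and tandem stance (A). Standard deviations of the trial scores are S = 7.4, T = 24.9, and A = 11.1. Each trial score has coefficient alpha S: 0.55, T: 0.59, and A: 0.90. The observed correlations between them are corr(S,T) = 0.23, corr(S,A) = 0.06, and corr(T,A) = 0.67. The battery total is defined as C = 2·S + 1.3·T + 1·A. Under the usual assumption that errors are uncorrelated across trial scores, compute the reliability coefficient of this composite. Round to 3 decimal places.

Var(C) = 2²·7.4² + 1.3²·24.9² + 11.1² + 2·[2.6·7.4·24.9·0.23 + 2·7.4·11.1·0.06 + 1.3·24.9·11.1·0.67] = 1390.07 + 721.56 = 2111.63.
Because errors are independent across components, Cov(Tᵢ,Tⱼ) = Cov(Xᵢ,Xⱼ); the off-diagonal part of the true-score variance is the same as above.
True-score variance = [2²·7.4²·0.55 + 1.3²·24.9²·0.59 + 11.1²·0.90] + 721.56 = 849.573 + 721.56 = 1571.13.
Reliability = 1571.13 / 2111.63 = 0.744.

0.744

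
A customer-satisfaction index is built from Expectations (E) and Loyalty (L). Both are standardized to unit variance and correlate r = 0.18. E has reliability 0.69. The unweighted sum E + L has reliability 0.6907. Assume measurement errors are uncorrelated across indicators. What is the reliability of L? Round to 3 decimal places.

0.580

Var(E+L) = 2 + 2·0.18 = 2.360.
True-score variance = ρ_E + ρ_L + 2·0.18, so 0.6907 = (0.69 + ρ_L + 0.36) / 2.360.
ρ_L = 0.6907·2.360 − 0.69 − 0.36 = 0.580.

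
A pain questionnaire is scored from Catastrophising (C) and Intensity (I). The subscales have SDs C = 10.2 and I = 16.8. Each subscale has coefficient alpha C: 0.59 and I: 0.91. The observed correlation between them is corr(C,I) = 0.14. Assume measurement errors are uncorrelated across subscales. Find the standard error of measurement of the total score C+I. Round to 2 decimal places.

Var(total) = 386.28 + 47.9808 = 434.261.
True-score variance = 318.222 + 47.9808 = 366.203, so reliability = 0.8433.
Error variance = 434.261 − 366.203 = 68.058; SEM = √68.058 = 8.25.

8.25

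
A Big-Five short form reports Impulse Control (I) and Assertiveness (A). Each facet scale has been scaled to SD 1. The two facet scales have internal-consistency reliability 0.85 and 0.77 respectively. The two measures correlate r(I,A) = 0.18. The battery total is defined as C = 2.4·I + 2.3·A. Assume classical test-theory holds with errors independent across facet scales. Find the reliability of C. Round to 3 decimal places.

0.840

Var(C) = 2.4² + 2.3² + 2·[5.52·0.18] = 11.05 + 1.9872 = 13.0372.
With uncorrelated errors the cross-covariances are all true-score covariance, so they carry over unchanged; only the diagonal terms shrink to ρᵢσᵢ².
True-score variance = [2.4²·0.85 + 2.3²·0.77] + 1.9872 = 8.9693 + 1.9872 = 10.9565.
Reliability = 10.9565 / 13.0372 = 0.840.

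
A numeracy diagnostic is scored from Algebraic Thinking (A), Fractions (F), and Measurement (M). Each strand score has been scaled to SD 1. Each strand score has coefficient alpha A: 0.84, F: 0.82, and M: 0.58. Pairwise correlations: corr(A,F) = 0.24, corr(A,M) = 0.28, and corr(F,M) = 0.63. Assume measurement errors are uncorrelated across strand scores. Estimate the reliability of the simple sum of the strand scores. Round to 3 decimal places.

0.857

Var(A+F+M) = 3 + 2·[0.24 + 0.28 + 0.63] = 3 + 2.3 = 5.3.
Under uncorrelated errors the observed covariances equal the true-score covariances, so only the own-variance terms attenuate.
True-score variance = [0.84 + 0.82 + 0.58] + 2.3 = 2.24 + 2.3 = 4.54.
Reliability = 4.54 / 5.3 = 0.857.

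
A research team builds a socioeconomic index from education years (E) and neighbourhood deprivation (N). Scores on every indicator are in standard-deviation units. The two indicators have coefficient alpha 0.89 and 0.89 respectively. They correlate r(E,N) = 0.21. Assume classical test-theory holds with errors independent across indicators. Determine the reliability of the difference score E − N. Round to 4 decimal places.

0.8608

Var(E−N) = 1 + 1 − 2·0.21 = 2 − 0.42 = 1.58.
Under uncorrelated errors the observed covariances equal the true-score covariances, so only the own-variance terms attenuate.
True-score variance = [0.89 + 0.89] − 0.42 = 1.78 − 0.42 = 1.36.
Reliability = 1.36 / 1.58 = 0.8608.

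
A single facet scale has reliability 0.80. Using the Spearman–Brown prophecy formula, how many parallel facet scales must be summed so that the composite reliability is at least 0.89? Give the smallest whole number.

k ≥ ρ*(1−ρ₁)/(ρ₁(1−ρ*)) = 0.89·0.20 / (0.80·0.11) = 2.023.
Smallest integer k = 3.

3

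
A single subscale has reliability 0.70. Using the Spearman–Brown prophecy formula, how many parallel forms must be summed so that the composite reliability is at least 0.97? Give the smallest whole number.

k ≥ ρ*(1−ρ₁)/(ρ₁(1−ρ*)) = 0.97·0.30 / (0.70·0.03) = 13.857.
Smallest integer k = 14.

14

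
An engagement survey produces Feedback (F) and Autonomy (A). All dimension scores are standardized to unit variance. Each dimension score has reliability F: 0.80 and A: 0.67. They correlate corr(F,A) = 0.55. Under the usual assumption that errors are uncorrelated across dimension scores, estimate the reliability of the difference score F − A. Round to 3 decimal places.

Var(F−A) = 1 + 1 − 2·0.55 = 2 − 1.1 = 0.9.
Under uncorrelated errors the observed covariances equal the true-score covariances, so only the own-variance terms attenuate.
True-score variance = [0.80 + 0.67] − 1.1 = 1.47 − 1.1 = 0.37.
Reliability = 0.37 / 0.9 = 0.411.

0.411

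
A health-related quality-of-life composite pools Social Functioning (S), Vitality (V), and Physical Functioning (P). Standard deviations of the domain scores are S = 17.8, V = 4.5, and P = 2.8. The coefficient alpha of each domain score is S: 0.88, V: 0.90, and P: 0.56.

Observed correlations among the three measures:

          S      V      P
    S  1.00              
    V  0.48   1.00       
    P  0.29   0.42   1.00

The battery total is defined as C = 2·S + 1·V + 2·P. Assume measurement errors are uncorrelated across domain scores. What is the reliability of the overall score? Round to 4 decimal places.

Var(C) = 2²·17.8² + 4.5² + 2²·2.8² + 2·[2·17.8·4.5·0.48 + 4·17.8·2.8·0.29 + 2·4.5·2.8·0.42] = 1318.97 + 290.589 = 1609.56.
Because errors are independent across components, Cov(Tᵢ,Tⱼ) = Cov(Xᵢ,Xⱼ); the off-diagonal part of the true-score variance is the same as above.
True-score variance = [2²·17.8²·0.88 + 4.5²·0.90 + 2²·2.8²·0.56] + 290.589 = 1151.06 + 290.589 = 1441.65.
Reliability = 1441.65 / 1609.56 = 0.8957.

0.8957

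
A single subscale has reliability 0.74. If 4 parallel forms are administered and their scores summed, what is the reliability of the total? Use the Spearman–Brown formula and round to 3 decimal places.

0.919

ρ_k = kρ / (1 + (k−1)ρ) = 4·0.74 / (1 + 3·0.74) = 2.960 / 3.220 = 0.919.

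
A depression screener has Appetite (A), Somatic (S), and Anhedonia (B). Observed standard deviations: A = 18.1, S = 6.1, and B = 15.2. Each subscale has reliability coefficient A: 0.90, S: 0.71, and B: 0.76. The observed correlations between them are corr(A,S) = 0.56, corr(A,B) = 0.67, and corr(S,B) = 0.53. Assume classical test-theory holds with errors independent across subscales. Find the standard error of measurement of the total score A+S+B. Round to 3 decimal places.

9.950

Var(total) = 595.86 + 590.603 = 1186.46.
True-score variance = 496.859 + 590.603 = 1087.46, so reliability = 0.9166.
Error variance = 1186.46 − 1087.46 = 99.0015; SEM = √99.0015 = 9.950.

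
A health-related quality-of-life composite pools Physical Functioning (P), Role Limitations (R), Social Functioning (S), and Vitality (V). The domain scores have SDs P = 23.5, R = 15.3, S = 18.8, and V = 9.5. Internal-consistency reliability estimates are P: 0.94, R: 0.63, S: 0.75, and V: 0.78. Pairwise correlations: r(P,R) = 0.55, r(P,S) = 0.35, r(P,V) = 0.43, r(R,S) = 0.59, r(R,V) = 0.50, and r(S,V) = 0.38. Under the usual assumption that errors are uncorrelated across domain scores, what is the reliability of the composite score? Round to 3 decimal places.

0.917

Var(P+R+S+V) = 23.5² + 15.3² + 18.8² + 9.5² + 2·[23.5·15.3·0.55 + 23.5·18.8·0.35 + 23.5·9.5·0.43 + 15.3·18.8·0.59 + 15.3·9.5·0.50 + 18.8·9.5·0.38] = 1230.03 + 1517.26 = 2747.29.
Because errors are independent across components, Cov(Tᵢ,Tⱼ) = Cov(Xᵢ,Xⱼ); the off-diagonal part of the true-score variance is the same as above.
True-score variance = [23.5²·0.94 + 15.3²·0.63 + 18.8²·0.75 + 9.5²·0.78] + 1517.26 = 1002.07 + 1517.26 = 2519.33.
Reliability = 2519.33 / 2747.29 = 0.917.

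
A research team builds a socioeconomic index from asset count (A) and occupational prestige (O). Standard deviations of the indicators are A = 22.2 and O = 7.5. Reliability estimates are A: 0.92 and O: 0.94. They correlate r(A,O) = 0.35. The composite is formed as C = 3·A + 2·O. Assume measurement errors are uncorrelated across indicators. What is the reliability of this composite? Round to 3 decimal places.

Var(C) = 3²·22.2² + 2²·7.5² + 2·[6·22.2·7.5·0.35] = 4660.56 + 699.3 = 5359.86.
With uncorrelated errors the cross-covariances are all true-score covariance, so they carry over unchanged; only the diagonal terms shrink to ρᵢσᵢ².
True-score variance = [3²·22.2²·0.92 + 2²·7.5²·0.94] + 699.3 = 4292.22 + 699.3 = 4991.52.
Reliability = 4991.52 / 5359.86 = 0.931.

0.931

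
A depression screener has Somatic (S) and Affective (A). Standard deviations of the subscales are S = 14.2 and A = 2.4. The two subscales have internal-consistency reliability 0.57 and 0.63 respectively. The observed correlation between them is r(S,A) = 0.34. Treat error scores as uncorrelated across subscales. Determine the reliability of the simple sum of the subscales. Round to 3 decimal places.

Var(S+A) = 14.2² + 2.4² + 2·[14.2·2.4·0.34] = 207.4 + 23.1744 = 230.574.
Under uncorrelated errors the observed covariances equal the true-score covariances, so only the own-variance terms attenuate.
True-score variance = [14.2²·0.57 + 2.4²·0.63] + 23.1744 = 118.564 + 23.1744 = 141.738.
Reliability = 141.738 / 230.574 = 0.615.

0.615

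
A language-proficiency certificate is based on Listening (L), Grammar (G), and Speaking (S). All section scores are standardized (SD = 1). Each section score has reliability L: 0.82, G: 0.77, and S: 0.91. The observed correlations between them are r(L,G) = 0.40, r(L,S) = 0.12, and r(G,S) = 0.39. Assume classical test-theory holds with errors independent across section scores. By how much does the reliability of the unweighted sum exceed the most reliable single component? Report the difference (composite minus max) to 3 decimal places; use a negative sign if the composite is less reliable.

Var(sum) = 3 + 1.82 = 4.82; true-score variance = 2.5 + 1.82 = 4.32; composite reliability = 0.8963.
Max component reliability = 0.9100.
Difference = 0.8963 − 0.9100 = -0.014.

-0.014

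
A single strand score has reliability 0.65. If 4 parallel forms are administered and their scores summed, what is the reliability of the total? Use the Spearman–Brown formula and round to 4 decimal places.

0.8814

ρ_k = kρ / (1 + (k−1)ρ) = 4·0.65 / (1 + 3·0.65) = 2.600 / 2.950 = 0.8814.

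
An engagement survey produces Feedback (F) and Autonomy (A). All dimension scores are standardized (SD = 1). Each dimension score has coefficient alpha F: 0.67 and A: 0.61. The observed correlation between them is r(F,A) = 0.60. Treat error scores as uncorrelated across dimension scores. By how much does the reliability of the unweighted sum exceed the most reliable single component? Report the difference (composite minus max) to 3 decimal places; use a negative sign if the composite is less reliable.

Var(sum) = 2 + 1.2 = 3.2; true-score variance = 1.28 + 1.2 = 2.48; composite reliability = 0.7750.
Max component reliability = 0.6700.
Difference = 0.7750 − 0.6700 = 0.105.

0.105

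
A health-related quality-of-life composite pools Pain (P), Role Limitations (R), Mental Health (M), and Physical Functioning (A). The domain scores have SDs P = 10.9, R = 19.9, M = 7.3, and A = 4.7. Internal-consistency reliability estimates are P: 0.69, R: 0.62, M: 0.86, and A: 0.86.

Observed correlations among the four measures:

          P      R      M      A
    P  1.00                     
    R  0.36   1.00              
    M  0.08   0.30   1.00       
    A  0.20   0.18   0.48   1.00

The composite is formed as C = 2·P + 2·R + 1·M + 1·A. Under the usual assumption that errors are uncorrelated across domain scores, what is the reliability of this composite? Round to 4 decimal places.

Var(C) = 2²·10.9² + 2²·19.9² + 7.3² + 4.7² + 2·[4·10.9·19.9·0.36 + 2·10.9·7.3·0.08 + 2·10.9·4.7·0.20 + 2·19.9·7.3·0.30 + 2·19.9·4.7·0.18 + 7.3·4.7·0.48] = 2134.66 + 965.75 = 3100.41.
Because errors are independent across components, Cov(Tᵢ,Tⱼ) = Cov(Xᵢ,Xⱼ); the off-diagonal part of the true-score variance is the same as above.
True-score variance = [2²·10.9²·0.69 + 2²·19.9²·0.62 + 7.3²·0.86 + 4.7²·0.86] + 965.75 = 1374.85 + 965.75 = 2340.6.
Reliability = 2340.6 / 3100.41 = 0.7549.

0.7549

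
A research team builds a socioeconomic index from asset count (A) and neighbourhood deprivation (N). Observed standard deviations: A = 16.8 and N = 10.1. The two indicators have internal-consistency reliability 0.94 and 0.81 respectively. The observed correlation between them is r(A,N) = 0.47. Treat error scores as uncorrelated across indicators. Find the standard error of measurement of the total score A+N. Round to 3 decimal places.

Var(total) = 384.25 + 159.499 = 543.749.
True-score variance = 347.934 + 159.499 = 507.433, so reliability = 0.9332.
Error variance = 543.749 − 507.433 = 36.3163; SEM = √36.3163 = 6.026.

6.026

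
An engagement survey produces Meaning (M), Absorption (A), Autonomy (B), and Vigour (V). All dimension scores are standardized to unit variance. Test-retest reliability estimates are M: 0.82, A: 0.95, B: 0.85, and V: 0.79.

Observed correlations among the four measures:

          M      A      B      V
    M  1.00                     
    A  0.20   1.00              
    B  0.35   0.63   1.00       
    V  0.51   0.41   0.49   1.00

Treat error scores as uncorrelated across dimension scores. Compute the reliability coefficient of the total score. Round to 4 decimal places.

Var(M+A+B+V) = 4 + 2·[0.20 + 0.35 + 0.51 + 0.63 + 0.41 + 0.49] = 4 + 5.18 = 9.18.
Under uncorrelated errors the observed covariances equal the true-score covariances, so only the own-variance terms attenuate.
True-score variance = [0.82 + 0.95 + 0.85 + 0.79] + 5.18 = 3.41 + 5.18 = 8.59.
Reliability = 8.59 / 9.18 = 0.9357.

0.9357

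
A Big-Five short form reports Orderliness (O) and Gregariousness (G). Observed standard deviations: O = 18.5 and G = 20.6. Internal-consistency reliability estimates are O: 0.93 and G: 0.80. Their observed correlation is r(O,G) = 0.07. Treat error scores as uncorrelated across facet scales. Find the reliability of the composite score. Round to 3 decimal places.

0.867

Var(O+G) = 18.5² + 20.6² + 2·[18.5·20.6·0.07] = 766.61 + 53.354 = 819.964.
Because errors are independent across components, Cov(Tᵢ,Tⱼ) = Cov(Xᵢ,Xⱼ); the off-diagonal part of the true-score variance is the same as above.
True-score variance = [18.5²·0.93 + 20.6²·0.80] + 53.354 = 657.781 + 53.354 = 711.135.
Reliability = 711.135 / 819.964 = 0.867.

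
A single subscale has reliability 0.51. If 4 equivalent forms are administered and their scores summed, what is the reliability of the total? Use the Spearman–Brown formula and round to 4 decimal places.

ρ_k = kρ / (1 + (k−1)ρ) = 4·0.51 / (1 + 3·0.51) = 2.040 / 2.530 = 0.8063.

0.8063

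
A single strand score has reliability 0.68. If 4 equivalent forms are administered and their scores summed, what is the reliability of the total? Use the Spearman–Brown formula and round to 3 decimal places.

ρ_k = kρ / (1 + (k−1)ρ) = 4·0.68 / (1 + 3·0.68) = 2.720 / 3.040 = 0.895.

0.895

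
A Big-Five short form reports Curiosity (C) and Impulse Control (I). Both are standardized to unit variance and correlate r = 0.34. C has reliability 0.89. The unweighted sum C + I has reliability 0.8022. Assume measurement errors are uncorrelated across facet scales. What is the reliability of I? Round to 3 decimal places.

0.580

Var(C+I) = 2 + 2·0.34 = 2.680.
True-score variance = ρ_C + ρ_I + 2·0.34, so 0.8022 = (0.89 + ρ_I + 0.68) / 2.680.
ρ_I = 0.8022·2.680 − 0.89 − 0.68 = 0.580.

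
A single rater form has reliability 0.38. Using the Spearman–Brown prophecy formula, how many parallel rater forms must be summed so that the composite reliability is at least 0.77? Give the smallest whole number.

k ≥ ρ*(1−ρ₁)/(ρ₁(1−ρ*)) = 0.77·0.62 / (0.38·0.23) = 5.462.
Smallest integer k = 6.

6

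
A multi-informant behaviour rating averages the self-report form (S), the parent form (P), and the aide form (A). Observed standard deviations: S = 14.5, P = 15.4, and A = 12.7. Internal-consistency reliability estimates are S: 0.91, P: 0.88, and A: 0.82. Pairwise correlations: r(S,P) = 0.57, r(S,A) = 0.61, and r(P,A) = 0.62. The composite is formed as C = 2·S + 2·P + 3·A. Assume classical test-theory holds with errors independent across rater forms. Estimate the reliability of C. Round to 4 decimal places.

0.9362

Var(C) = 2²·14.5² + 2²·15.4² + 3²·12.7² + 2·[4·14.5·15.4·0.57 + 6·14.5·12.7·0.61 + 6·15.4·12.7·0.62] = 3241.25 + 3821.34 = 7062.59.
Because errors are independent across components, Cov(Tᵢ,Tⱼ) = Cov(Xᵢ,Xⱼ); the off-diagonal part of the true-score variance is the same as above.
True-score variance = [2²·14.5²·0.91 + 2²·15.4²·0.88 + 3²·12.7²·0.82] + 3821.34 = 2790.43 + 3821.34 = 6611.77.
Reliability = 6611.77 / 7062.59 = 0.9362.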